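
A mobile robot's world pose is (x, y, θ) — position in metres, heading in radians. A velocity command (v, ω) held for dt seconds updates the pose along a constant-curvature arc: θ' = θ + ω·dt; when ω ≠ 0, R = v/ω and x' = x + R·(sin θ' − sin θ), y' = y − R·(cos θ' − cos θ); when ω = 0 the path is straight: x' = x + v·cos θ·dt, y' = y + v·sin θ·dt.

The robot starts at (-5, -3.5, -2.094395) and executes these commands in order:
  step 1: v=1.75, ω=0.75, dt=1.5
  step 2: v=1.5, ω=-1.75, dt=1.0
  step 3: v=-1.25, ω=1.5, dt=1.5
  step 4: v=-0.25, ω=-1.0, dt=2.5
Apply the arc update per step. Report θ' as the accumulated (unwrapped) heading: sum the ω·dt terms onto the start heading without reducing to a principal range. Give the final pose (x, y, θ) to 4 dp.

step 1: θ'=-0.9694 (R=2.3333) → pose (-4.9032, -5.9869, -0.9694)
step 2: θ'=-2.7194 (R=-0.8571) → pose (-5.2587, -7.2537, -2.7194)
step 3: θ'=-0.4694 (R=-0.8333) → pose (-5.2232, -5.7504, -0.4694)
step 4: θ'=-2.9694 (R=0.2500) → pose (-5.1530, -5.2811, -2.9694)

(-5.1530, -5.2811, -2.9694)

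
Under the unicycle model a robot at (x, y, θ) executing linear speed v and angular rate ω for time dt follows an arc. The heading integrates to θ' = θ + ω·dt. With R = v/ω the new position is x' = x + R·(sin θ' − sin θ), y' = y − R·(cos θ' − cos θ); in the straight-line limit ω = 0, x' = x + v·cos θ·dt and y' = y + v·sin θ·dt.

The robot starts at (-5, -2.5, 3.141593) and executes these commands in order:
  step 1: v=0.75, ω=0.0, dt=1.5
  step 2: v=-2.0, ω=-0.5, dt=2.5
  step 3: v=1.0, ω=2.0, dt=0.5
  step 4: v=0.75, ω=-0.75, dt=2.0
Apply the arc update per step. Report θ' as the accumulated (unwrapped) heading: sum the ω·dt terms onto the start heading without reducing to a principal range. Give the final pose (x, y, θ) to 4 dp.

step 1: θ'=3.1416 (straight) → pose (-6.1250, -2.5000, 3.1416)
step 2: θ'=1.8916 (R=4.0000) → pose (-2.3291, -5.2387, 1.8916)
step 3: θ'=2.8916 (R=0.5000) → pose (-2.6799, -4.9119, 2.8916)
step 4: θ'=1.3916 (R=-1.0000) → pose (-3.4164, -3.7648, 1.3916)

(-3.4164, -3.7648, 1.3916)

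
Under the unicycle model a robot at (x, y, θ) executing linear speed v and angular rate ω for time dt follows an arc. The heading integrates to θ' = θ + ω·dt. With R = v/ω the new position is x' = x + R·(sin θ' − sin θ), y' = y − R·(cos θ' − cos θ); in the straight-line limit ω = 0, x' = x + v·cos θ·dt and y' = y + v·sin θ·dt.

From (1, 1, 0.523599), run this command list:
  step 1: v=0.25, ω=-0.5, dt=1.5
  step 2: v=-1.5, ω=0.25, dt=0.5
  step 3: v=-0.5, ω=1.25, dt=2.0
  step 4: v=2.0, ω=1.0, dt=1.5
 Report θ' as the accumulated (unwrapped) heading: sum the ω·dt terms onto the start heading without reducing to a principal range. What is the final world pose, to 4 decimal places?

step 1: θ'=-0.2264 (R=-0.5000) → pose (1.3622, 1.0542, -0.2264)
step 2: θ'=-0.1014 (R=-6.0000) → pose (0.6228, 1.1765, -0.1014)
step 3: θ'=2.3986 (R=-0.4000) → pose (0.3117, 0.4840, 2.3986)
step 4: θ'=3.8986 (R=2.0000) → pose (-2.4148, 0.4649, 3.8986)

(-2.4148, 0.4649, 3.8986)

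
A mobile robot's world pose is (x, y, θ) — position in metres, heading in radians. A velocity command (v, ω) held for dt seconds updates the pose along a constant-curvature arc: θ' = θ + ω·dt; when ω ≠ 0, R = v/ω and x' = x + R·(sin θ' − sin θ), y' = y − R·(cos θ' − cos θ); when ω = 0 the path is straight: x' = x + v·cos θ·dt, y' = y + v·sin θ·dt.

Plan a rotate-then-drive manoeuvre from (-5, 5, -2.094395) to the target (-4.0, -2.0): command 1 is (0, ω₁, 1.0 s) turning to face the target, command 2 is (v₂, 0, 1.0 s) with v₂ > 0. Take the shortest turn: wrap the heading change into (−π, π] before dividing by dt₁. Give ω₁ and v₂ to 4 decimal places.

ω₁ = 0.6655, v₂ = 7.0711

heading to target = atan2(-2−5, -4−-5) = -1.4289
Δθ = wrap(-1.4289 − -2.0944) = 0.6655; ω₁ = Δθ/dt₁ = 0.6655
distance = √((-4−-5)² + (-2−5)²) = 7.0711; v₂ = distance/dt₂ = 7.0711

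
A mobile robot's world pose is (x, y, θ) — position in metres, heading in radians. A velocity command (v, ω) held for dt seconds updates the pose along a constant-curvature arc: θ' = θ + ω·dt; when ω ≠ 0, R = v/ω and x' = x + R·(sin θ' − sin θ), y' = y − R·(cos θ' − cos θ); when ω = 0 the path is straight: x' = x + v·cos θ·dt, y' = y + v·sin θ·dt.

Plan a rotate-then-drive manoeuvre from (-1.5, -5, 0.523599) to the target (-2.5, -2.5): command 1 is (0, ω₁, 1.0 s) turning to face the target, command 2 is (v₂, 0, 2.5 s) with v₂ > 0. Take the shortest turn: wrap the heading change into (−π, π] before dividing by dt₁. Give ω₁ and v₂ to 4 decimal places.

heading to target = atan2(-2.5−-5, -2.5−-1.5) = 1.9513
Δθ = wrap(1.9513 − 0.5236) = 1.4277; ω₁ = Δθ/dt₁ = 1.4277
distance = √((-2.5−-1.5)² + (-2.5−-5)²) = 2.6926; v₂ = distance/dt₂ = 1.0770

ω₁ = 1.4277, v₂ = 1.0770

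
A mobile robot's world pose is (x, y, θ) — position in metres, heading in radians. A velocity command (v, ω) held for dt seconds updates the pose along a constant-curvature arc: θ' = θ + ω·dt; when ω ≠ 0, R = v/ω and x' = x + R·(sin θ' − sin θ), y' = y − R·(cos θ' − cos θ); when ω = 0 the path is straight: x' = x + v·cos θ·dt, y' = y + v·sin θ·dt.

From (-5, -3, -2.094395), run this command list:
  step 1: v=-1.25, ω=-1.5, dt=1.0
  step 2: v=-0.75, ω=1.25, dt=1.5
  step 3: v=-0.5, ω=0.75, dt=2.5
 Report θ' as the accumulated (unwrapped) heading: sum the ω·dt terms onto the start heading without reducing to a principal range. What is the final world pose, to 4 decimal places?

step 1: θ'=-3.5944 (R=0.8333) → pose (-3.9137, -2.6673, -3.5944)
step 2: θ'=-1.7194 (R=-0.6000) → pose (-3.0579, -2.2166, -1.7194)
step 3: θ'=0.1556 (R=-0.6667) → pose (-3.8205, -1.4593, 0.1556)

(-3.8205, -1.4593, 0.1556)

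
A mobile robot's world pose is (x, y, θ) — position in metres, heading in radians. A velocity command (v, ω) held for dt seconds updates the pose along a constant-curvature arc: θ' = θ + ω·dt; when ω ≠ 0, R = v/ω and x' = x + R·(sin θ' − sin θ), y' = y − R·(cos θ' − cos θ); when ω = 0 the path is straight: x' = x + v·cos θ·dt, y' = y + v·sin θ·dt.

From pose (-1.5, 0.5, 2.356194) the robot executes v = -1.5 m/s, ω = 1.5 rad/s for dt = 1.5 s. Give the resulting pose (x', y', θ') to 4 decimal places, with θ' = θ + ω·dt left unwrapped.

(0.2015, 1.1011, 4.6062)

θ' = 2.3562 + 1.5·1.5 = 4.6062
R = v/ω = -1.5/1.5 = -1.0000
x' = -1.5 + -1.0000·(sin 4.6062 − sin 2.3562) = 0.2015
y' = 0.5 − -1.0000·(cos 4.6062 − cos 2.3562) = 1.1011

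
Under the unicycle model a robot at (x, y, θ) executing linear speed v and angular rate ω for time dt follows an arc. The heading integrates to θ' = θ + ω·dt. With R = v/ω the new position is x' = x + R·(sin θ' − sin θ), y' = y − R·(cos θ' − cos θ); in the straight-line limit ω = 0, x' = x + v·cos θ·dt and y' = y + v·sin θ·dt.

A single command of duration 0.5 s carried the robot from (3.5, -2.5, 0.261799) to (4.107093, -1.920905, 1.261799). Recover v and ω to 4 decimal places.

v = 1.7500, ω = 2.0000

Δθ = 1.261799 − 0.261799 = 1.000000
ω = Δθ/dt = 1.000000/0.5 = 2.0000
R = Δx/(sin θ' − sin θ) = 0.8750
v = R·ω = 0.8750·2.0000 = 1.7500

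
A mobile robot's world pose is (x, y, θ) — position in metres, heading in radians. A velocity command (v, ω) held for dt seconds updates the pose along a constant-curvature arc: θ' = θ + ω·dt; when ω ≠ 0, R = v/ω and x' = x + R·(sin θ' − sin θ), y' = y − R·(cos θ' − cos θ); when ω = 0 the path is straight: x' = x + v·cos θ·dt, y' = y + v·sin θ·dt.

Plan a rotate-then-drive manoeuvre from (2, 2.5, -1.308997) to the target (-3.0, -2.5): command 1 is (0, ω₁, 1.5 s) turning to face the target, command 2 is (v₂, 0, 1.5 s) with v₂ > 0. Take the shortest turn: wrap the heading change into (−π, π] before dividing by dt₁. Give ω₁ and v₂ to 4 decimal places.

ω₁ = -0.6981, v₂ = 4.7140

heading to target = atan2(-2.5−2.5, -3−2) = -2.3562
Δθ = wrap(-2.3562 − -1.3090) = -1.0472; ω₁ = Δθ/dt₁ = -0.6981
distance = √((-3−2)² + (-2.5−2.5)²) = 7.0711; v₂ = distance/dt₂ = 4.7140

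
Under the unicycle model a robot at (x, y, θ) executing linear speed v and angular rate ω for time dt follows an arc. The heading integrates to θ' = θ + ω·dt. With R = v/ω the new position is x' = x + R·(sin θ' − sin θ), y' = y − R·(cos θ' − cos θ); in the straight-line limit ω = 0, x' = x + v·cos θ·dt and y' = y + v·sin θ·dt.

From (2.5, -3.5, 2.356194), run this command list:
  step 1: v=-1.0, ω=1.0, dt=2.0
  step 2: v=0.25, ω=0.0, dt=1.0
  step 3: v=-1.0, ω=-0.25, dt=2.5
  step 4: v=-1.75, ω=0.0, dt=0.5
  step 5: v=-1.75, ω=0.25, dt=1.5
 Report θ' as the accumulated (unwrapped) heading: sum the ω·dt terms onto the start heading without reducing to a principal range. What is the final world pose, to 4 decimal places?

step 1: θ'=4.3562 (R=-1.0000) → pose (4.1443, -3.1416, 4.3562)
step 2: θ'=4.3562 (straight) → pose (4.0572, -3.3759, 4.3562)
step 3: θ'=3.7312 (R=4.0000) → pose (5.5820, -1.4461, 3.7312)
step 4: θ'=3.7312 (straight) → pose (6.3092, -0.9596, 3.7312)
step 5: θ'=4.1062 (R=-7.0000) → pose (8.1698, 0.8703, 4.1062)

(8.1698, 0.8703, 4.1062)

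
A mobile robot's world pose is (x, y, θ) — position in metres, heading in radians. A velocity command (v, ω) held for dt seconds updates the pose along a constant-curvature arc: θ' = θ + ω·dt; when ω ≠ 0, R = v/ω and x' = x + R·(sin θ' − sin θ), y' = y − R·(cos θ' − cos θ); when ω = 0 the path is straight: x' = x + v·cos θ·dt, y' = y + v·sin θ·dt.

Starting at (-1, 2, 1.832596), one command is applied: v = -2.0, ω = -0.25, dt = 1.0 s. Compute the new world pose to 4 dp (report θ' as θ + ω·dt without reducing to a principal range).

(-0.7280, 0.0238, 1.5826)

θ' = 1.8326 + -0.25·1.0 = 1.5826
R = v/ω = -2.0/-0.25 = 8.0000
x' = -1 + 8.0000·(sin 1.5826 − sin 1.8326) = -0.7280
y' = 2 − 8.0000·(cos 1.5826 − cos 1.8326) = 0.0238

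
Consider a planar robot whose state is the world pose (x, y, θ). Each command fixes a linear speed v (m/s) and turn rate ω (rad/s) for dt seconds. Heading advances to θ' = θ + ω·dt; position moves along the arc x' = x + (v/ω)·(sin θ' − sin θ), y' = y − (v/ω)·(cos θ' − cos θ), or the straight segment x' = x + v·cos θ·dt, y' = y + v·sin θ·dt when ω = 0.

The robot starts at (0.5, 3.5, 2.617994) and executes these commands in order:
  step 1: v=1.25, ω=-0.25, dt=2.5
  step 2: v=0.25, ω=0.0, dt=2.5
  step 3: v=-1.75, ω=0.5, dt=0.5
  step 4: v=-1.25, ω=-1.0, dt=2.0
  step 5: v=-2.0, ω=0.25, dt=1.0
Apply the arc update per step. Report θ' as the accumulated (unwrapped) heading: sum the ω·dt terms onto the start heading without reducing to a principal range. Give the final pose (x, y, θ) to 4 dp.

step 1: θ'=1.9930 (R=-5.0000) → pose (-1.5610, 5.7813, 1.9930)
step 2: θ'=1.9930 (straight) → pose (-1.8171, 6.3514, 1.9930)
step 3: θ'=2.2430 (R=-3.5000) → pose (-1.3630, 5.6061, 2.2430)
step 4: θ'=0.2430 (R=1.2500) → pose (-2.0403, 3.6145, 0.2430)
step 5: θ'=0.4930 (R=-8.0000) → pose (-3.9015, 2.8968, 0.4930)

(-3.9015, 2.8968, 0.4930)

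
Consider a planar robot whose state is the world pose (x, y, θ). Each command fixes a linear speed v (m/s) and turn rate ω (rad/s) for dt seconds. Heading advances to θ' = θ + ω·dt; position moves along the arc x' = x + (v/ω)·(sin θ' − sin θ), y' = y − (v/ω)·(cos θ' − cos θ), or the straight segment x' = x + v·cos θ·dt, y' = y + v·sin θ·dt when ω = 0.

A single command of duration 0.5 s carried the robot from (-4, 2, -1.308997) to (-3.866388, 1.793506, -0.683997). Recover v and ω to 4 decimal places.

Δθ = -0.683997 − -1.308997 = 0.625000
ω = Δθ/dt = 0.625000/0.5 = 1.2500
R = −Δy/(cos θ' − cos θ) = 0.4000
v = R·ω = 0.4000·1.2500 = 0.5000

v = 0.5000, ω = 1.2500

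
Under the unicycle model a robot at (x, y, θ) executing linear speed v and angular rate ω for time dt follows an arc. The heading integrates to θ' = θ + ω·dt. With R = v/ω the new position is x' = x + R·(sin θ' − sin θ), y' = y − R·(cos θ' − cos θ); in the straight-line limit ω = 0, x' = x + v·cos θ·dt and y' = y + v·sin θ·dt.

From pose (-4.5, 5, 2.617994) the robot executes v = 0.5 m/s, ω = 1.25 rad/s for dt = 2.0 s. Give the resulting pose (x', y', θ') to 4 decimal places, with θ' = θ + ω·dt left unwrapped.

θ' = 2.6180 + 1.25·2.0 = 5.1180
R = v/ω = 0.5/1.25 = 0.4000
x' = -4.5 + 0.4000·(sin 5.1180 − sin 2.6180) = -5.0675
y' = 5 − 0.4000·(cos 5.1180 − cos 2.6180) = 4.4958

(-5.0675, 4.4958, 5.1180)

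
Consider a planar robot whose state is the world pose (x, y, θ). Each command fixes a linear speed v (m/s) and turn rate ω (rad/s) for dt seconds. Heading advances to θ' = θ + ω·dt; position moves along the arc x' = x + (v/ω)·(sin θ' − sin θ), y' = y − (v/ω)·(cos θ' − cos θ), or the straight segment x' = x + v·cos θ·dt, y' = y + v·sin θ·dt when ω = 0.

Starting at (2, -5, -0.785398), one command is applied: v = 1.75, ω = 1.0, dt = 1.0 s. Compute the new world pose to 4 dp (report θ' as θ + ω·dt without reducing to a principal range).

(3.6101, -5.4724, 0.2146)

θ' = -0.7854 + 1.0·1.0 = 0.2146
R = v/ω = 1.75/1.0 = 1.7500
x' = 2 + 1.7500·(sin 0.2146 − sin -0.7854) = 3.6101
y' = -5 − 1.7500·(cos 0.2146 − cos -0.7854) = -5.4724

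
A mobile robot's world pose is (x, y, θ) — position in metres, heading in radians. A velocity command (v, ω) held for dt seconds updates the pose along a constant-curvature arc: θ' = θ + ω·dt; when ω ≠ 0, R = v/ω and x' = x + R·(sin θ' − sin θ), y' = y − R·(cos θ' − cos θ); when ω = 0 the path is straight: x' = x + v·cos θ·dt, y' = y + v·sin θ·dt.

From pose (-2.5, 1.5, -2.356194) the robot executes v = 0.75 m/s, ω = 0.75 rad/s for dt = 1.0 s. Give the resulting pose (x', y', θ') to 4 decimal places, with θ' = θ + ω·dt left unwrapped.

(-2.7923, 0.8283, -1.6062)

θ' = -2.3562 + 0.75·1.0 = -1.6062
R = v/ω = 0.75/0.75 = 1.0000
x' = -2.5 + 1.0000·(sin -1.6062 − sin -2.3562) = -2.7923
y' = 1.5 − 1.0000·(cos -1.6062 − cos -2.3562) = 0.8283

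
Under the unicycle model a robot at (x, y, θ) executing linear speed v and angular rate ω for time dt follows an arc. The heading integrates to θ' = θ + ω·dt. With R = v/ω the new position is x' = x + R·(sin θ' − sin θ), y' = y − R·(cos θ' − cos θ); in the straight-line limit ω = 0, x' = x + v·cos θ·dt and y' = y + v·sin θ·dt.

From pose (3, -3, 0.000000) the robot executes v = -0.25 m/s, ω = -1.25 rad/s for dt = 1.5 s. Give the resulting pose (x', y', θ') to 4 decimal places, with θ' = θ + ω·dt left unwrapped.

θ' = 0.0000 + -1.25·1.5 = -1.8750
R = v/ω = -0.25/-1.25 = 0.2000
x' = 3 + 0.2000·(sin -1.8750 − sin 0.0000) = 2.8092
y' = -3 − 0.2000·(cos -1.8750 − cos 0.0000) = -2.7401

(2.8092, -2.7401, -1.8750)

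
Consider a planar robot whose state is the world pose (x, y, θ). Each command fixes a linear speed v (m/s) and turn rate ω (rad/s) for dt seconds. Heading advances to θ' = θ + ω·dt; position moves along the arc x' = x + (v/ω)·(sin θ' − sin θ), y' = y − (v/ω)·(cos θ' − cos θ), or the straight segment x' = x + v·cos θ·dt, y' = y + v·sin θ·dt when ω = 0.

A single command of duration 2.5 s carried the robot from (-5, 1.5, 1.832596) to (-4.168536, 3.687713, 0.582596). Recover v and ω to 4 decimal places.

v = 1.0000, ω = -0.5000

Δθ = 0.582596 − 1.832596 = -1.250000
ω = Δθ/dt = -1.250000/2.5 = -0.5000
R = −Δy/(cos θ' − cos θ) = -2.0000
v = R·ω = -2.0000·-0.5000 = 1.0000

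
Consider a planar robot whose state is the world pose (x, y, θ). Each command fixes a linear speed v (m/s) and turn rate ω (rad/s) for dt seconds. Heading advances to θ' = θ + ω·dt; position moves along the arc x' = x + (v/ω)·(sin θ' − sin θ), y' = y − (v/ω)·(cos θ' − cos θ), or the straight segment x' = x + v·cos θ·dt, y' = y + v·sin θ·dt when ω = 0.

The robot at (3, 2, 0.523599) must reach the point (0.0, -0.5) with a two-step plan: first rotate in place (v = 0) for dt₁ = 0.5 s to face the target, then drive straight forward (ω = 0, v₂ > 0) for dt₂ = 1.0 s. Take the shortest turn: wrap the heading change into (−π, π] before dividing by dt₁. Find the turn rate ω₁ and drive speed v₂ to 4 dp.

ω₁ = -5.9409, v₂ = 3.9051

heading to target = atan2(-0.5−2, 0−3) = -2.4469
Δθ = wrap(-2.4469 − 0.5236) = -2.9705; ω₁ = Δθ/dt₁ = -5.9409
distance = √((0−3)² + (-0.5−2)²) = 3.9051; v₂ = distance/dt₂ = 3.9051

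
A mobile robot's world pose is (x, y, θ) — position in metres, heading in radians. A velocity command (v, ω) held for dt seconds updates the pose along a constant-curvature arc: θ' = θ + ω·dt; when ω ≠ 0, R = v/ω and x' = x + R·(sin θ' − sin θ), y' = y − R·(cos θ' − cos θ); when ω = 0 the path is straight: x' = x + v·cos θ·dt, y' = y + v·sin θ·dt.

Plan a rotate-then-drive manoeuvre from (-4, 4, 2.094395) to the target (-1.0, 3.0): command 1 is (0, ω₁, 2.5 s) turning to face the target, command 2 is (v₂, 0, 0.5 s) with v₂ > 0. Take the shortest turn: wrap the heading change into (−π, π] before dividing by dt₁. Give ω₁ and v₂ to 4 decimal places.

heading to target = atan2(3−4, -1−-4) = -0.3218
Δθ = wrap(-0.3218 − 2.0944) = -2.4161; ω₁ = Δθ/dt₁ = -0.9665
distance = √((-1−-4)² + (3−4)²) = 3.1623; v₂ = distance/dt₂ = 6.3246

ω₁ = -0.9665, v₂ = 6.3246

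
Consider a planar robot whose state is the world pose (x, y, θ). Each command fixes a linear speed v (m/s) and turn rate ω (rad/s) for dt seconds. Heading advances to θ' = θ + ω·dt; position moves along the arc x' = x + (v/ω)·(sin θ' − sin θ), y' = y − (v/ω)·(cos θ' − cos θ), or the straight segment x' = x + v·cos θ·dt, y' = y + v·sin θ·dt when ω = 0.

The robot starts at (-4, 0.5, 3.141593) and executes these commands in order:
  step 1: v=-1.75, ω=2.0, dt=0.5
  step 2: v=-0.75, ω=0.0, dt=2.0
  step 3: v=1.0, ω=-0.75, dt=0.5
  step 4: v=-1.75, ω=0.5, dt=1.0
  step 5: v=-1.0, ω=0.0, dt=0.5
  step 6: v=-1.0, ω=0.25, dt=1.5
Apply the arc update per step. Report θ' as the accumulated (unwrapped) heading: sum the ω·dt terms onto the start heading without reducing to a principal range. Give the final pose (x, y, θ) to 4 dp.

(-1.0885, 5.0257, 4.6416)

step 1: θ'=4.1416 (R=-0.8750) → pose (-3.2637, 0.9022, 4.1416)
step 2: θ'=4.1416 (straight) → pose (-2.4533, 2.1644, 4.1416)
step 3: θ'=3.7666 (R=-1.3333) → pose (-2.7951, 1.8036, 3.7666)
step 4: θ'=4.2666 (R=-3.5000) → pose (-1.6850, 3.1328, 4.2666)
step 5: θ'=4.2666 (straight) → pose (-1.4694, 3.5839, 4.2666)
step 6: θ'=4.6416 (R=-4.0000) → pose (-1.0885, 5.0257, 4.6416)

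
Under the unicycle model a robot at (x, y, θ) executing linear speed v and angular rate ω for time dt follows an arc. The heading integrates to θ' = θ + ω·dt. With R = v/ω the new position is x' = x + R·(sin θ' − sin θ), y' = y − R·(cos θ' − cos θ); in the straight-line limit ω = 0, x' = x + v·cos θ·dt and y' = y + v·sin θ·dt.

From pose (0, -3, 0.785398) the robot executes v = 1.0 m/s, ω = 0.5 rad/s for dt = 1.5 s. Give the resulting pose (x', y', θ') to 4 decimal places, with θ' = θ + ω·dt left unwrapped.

(0.5845, -1.6566, 1.5354)

θ' = 0.7854 + 0.5·1.5 = 1.5354
R = v/ω = 1.0/0.5 = 2.0000
x' = 0 + 2.0000·(sin 1.5354 − sin 0.7854) = 0.5845
y' = -3 − 2.0000·(cos 1.5354 − cos 0.7854) = -1.6566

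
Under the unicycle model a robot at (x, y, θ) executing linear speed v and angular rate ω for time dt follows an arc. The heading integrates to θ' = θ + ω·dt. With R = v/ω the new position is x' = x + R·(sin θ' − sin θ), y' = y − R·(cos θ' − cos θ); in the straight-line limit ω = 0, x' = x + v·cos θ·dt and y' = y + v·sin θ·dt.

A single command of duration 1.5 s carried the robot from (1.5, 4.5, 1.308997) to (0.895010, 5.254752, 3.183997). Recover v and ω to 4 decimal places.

Δθ = 3.183997 − 1.308997 = 1.875000
ω = Δθ/dt = 1.875000/1.5 = 1.2500
R = −Δy/(cos θ' − cos θ) = 0.6000
v = R·ω = 0.6000·1.2500 = 0.7500

v = 0.7500, ω = 1.2500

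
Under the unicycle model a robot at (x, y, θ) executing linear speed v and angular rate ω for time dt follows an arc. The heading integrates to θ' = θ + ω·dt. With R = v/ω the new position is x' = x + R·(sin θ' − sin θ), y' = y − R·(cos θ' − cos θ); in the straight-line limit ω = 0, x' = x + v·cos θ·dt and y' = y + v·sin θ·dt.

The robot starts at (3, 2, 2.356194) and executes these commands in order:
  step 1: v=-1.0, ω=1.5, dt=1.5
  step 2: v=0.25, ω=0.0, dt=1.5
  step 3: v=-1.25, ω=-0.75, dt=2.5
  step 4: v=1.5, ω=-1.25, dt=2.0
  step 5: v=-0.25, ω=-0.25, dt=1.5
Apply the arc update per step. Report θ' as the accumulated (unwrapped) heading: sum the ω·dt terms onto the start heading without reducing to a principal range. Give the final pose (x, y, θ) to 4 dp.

step 1: θ'=4.6062 (R=-0.6667) → pose (4.1343, 2.4007, 4.6062)
step 2: θ'=4.6062 (straight) → pose (4.0946, 2.0279, 4.6062)
step 3: θ'=2.7312 (R=1.6667) → pose (6.4168, 3.3795, 2.7312)
step 4: θ'=0.2312 (R=-1.2000) → pose (6.6206, 5.6479, 0.2312)
step 5: θ'=-0.1438 (R=1.0000) → pose (6.2482, 5.6316, -0.1438)

(6.2482, 5.6316, -0.1438)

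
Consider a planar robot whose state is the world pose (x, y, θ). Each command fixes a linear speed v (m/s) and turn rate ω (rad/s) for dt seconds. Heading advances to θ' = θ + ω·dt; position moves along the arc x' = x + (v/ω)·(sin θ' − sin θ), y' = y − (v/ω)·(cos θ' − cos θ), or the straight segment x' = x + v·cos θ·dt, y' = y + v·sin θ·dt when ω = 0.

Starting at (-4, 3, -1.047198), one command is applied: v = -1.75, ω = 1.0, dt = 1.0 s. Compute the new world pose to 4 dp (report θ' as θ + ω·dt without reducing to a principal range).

θ' = -1.0472 + 1.0·1.0 = -0.0472
R = v/ω = -1.75/1.0 = -1.7500
x' = -4 + -1.7500·(sin -0.0472 − sin -1.0472) = -5.4330
y' = 3 − -1.7500·(cos -0.0472 − cos -1.0472) = 3.8731

(-5.4330, 3.8731, -0.0472)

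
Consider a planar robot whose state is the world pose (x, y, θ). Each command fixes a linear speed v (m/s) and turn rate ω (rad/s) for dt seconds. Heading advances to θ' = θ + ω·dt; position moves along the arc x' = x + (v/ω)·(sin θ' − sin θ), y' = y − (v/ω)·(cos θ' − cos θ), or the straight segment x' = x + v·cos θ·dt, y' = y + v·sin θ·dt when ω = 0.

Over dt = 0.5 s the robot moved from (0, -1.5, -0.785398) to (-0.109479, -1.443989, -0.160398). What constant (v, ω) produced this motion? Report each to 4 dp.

Δθ = -0.160398 − -0.785398 = 0.625000
ω = Δθ/dt = 0.625000/0.5 = 1.2500
R = Δx/(sin θ' − sin θ) = -0.2000
v = R·ω = -0.2000·1.2500 = -0.2500

v = -0.2500, ω = 1.2500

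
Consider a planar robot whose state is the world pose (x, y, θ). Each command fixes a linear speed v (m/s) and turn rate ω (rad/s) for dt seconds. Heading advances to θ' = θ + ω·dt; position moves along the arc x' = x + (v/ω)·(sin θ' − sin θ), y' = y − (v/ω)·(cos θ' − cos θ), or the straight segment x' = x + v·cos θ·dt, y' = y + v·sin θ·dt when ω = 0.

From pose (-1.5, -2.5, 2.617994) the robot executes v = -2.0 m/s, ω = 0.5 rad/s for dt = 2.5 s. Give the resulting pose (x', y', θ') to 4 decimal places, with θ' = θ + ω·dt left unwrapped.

θ' = 2.6180 + 0.5·2.5 = 3.8680
R = v/ω = -2.0/0.5 = -4.0000
x' = -1.5 + -4.0000·(sin 3.8680 − sin 2.6180) = 3.1567
y' = -2.5 − -4.0000·(cos 3.8680 − cos 2.6180) = -2.0262

(3.1567, -2.0262, 3.8680)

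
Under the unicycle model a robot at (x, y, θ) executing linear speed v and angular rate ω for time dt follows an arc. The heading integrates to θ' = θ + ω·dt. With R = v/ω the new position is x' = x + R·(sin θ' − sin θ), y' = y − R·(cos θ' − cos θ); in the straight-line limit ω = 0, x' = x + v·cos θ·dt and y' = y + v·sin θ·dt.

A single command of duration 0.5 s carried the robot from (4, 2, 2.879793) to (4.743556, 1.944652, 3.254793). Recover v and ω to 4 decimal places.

v = -1.5000, ω = 0.7500

Δθ = 3.254793 − 2.879793 = 0.375000
ω = Δθ/dt = 0.375000/0.5 = 0.7500
R = Δx/(sin θ' − sin θ) = -2.0000
v = R·ω = -2.0000·0.7500 = -1.5000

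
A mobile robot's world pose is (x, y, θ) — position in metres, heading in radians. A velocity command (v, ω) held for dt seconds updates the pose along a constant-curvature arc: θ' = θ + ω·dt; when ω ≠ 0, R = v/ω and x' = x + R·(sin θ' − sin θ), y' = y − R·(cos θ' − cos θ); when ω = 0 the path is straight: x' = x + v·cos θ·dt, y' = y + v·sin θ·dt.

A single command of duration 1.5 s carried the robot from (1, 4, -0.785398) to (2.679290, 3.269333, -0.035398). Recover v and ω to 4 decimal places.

Δθ = -0.035398 − -0.785398 = 0.750000
ω = Δθ/dt = 0.750000/1.5 = 0.5000
R = Δx/(sin θ' − sin θ) = 2.5000
v = R·ω = 2.5000·0.5000 = 1.2500

v = 1.2500, ω = 0.5000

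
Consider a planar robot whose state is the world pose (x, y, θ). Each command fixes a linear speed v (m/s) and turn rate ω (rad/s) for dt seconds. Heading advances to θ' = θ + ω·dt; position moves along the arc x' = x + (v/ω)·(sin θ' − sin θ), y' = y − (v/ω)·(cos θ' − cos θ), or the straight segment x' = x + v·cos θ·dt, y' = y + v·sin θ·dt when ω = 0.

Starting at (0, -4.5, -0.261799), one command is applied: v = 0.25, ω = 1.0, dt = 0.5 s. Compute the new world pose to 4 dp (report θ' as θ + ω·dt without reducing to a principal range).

(0.1237, -4.5015, 0.2382)

θ' = -0.2618 + 1.0·0.5 = 0.2382
R = v/ω = 0.25/1.0 = 0.2500
x' = 0 + 0.2500·(sin 0.2382 − sin -0.2618) = 0.1237
y' = -4.5 − 0.2500·(cos 0.2382 − cos -0.2618) = -4.5015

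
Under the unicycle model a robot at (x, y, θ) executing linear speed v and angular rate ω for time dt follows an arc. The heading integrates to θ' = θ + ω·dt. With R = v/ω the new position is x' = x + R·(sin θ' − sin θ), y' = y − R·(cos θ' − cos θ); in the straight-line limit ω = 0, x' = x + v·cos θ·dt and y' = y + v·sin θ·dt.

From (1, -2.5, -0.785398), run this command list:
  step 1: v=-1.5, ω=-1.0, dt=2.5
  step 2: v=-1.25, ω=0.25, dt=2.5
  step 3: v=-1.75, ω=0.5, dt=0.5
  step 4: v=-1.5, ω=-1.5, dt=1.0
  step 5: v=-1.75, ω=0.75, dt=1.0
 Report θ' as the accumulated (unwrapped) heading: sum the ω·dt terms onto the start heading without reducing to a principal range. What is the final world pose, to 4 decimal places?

(8.9651, 0.3771, -3.1604)

step 1: θ'=-3.2854 (R=1.5000) → pose (2.2756, 0.0452, -3.2854)
step 2: θ'=-2.6604 (R=-5.0000) → pose (5.3064, 0.5614, -2.6604)
step 3: θ'=-2.4104 (R=-3.5000) → pose (6.0236, 1.0586, -2.4104)
step 4: θ'=-3.9104 (R=1.0000) → pose (7.3866, 1.0329, -3.9104)
step 5: θ'=-3.1604 (R=-2.3333) → pose (8.9651, 0.3771, -3.1604)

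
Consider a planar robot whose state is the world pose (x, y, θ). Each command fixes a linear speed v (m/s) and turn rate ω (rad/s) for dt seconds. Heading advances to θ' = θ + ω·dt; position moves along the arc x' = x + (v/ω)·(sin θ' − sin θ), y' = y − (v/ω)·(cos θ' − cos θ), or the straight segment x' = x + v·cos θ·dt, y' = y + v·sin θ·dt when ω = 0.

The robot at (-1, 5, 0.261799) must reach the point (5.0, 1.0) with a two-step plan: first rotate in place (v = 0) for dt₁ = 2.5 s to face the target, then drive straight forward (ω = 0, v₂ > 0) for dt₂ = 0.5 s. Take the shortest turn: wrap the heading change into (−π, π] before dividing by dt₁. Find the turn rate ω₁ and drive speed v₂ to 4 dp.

ω₁ = -0.3399, v₂ = 14.4222

heading to target = atan2(1−5, 5−-1) = -0.5880
Δθ = wrap(-0.5880 − 0.2618) = -0.8498; ω₁ = Δθ/dt₁ = -0.3399
distance = √((5−-1)² + (1−5)²) = 7.2111; v₂ = distance/dt₂ = 14.4222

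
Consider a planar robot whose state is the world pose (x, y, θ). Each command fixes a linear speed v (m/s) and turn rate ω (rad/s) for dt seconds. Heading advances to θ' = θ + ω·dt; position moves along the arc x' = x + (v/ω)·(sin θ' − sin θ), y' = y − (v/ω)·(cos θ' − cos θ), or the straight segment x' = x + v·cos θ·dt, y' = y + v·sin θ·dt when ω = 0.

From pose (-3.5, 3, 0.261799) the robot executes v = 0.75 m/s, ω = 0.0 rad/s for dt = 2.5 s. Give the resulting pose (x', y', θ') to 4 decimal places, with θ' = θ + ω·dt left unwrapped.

(-1.6889, 3.4853, 0.2618)

θ' = 0.2618 + 0.0·2.5 = 0.2618
ω = 0 → straight: x' = -3.5 + 0.75·cos(0.2618)·2.5 = -1.6889
y' = 3 + 0.75·sin(0.2618)·2.5 = 3.4853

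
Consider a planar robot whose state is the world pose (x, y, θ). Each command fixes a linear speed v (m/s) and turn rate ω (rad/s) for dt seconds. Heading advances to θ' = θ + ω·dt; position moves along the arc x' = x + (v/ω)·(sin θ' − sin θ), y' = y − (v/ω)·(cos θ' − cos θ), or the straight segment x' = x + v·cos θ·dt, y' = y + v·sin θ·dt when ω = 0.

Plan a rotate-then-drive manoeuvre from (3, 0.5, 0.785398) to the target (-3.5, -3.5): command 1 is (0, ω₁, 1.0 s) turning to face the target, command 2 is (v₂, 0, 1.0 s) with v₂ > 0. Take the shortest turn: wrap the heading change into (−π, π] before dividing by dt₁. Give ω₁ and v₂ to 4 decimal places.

ω₁ = 2.9078, v₂ = 7.6322

heading to target = atan2(-3.5−0.5, -3.5−3) = -2.5899
Δθ = wrap(-2.5899 − 0.7854) = 2.9078; ω₁ = Δθ/dt₁ = 2.9078
distance = √((-3.5−3)² + (-3.5−0.5)²) = 7.6322; v₂ = distance/dt₂ = 7.6322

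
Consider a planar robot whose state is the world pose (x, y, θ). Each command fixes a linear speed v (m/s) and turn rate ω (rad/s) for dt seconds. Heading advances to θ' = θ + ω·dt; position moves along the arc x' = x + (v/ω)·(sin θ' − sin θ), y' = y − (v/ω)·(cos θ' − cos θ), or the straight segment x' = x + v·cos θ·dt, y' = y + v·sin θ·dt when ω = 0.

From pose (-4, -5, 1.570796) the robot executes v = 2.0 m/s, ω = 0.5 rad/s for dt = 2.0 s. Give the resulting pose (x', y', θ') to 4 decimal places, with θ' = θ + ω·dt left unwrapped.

(-5.8388, -1.6341, 2.5708)

θ' = 1.5708 + 0.5·2.0 = 2.5708
R = v/ω = 2.0/0.5 = 4.0000
x' = -4 + 4.0000·(sin 2.5708 − sin 1.5708) = -5.8388
y' = -5 − 4.0000·(cos 2.5708 − cos 1.5708) = -1.6341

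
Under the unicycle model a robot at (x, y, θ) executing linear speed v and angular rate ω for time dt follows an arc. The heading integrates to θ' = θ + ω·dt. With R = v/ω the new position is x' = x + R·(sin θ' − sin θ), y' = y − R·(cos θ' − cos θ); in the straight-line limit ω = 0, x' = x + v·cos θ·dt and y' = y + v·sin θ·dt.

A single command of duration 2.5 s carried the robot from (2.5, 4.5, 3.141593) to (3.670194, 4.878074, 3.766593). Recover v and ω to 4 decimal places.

v = -0.5000, ω = 0.2500

Δθ = 3.766593 − 3.141593 = 0.625000
ω = Δθ/dt = 0.625000/2.5 = 0.2500
R = Δx/(sin θ' − sin θ) = -2.0000
v = R·ω = -2.0000·0.2500 = -0.5000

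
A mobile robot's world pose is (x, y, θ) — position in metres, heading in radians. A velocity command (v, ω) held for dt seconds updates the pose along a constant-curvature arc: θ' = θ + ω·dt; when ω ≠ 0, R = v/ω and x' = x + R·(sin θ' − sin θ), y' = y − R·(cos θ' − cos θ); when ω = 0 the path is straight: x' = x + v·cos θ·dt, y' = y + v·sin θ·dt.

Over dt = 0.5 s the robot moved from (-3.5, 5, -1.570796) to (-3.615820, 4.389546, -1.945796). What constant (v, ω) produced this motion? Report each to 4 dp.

Δθ = -1.945796 − -1.570796 = -0.375000
ω = Δθ/dt = -0.375000/0.5 = -0.7500
R = −Δy/(cos θ' − cos θ) = -1.6667
v = R·ω = -1.6667·-0.7500 = 1.2500

v = 1.2500, ω = -0.7500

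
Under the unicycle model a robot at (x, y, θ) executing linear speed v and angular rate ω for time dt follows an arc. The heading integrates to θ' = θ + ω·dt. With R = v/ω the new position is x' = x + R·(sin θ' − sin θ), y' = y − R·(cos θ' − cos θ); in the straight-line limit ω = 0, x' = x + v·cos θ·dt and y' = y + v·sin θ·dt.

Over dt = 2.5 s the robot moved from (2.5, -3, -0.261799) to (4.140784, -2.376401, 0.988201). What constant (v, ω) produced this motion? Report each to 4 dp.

Δθ = 0.988201 − -0.261799 = 1.250000
ω = Δθ/dt = 1.250000/2.5 = 0.5000
R = Δx/(sin θ' − sin θ) = 1.5000
v = R·ω = 1.5000·0.5000 = 0.7500

v = 0.7500, ω = 0.5000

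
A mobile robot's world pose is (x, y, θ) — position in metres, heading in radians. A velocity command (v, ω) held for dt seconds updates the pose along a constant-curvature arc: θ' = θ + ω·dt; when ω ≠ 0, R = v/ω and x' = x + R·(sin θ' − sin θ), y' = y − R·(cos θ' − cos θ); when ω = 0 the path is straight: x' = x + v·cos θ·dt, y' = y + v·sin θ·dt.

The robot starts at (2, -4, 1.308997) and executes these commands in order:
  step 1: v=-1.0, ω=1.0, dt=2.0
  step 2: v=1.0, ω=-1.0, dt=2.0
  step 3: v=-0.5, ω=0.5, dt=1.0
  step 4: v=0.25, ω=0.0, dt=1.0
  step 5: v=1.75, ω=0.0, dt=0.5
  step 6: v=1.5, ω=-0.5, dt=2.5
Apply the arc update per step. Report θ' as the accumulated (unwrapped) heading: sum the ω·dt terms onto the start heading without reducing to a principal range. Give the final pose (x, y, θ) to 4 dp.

step 1: θ'=3.3090 (R=-1.0000) → pose (3.1325, -5.2448, 3.3090)
step 2: θ'=1.3090 (R=-1.0000) → pose (2.0000, -4.0000, 1.3090)
step 3: θ'=1.8090 (R=-1.0000) → pose (1.9942, -4.4948, 1.8090)
step 4: θ'=1.8090 (straight) → pose (1.9352, -4.2518, 1.8090)
step 5: θ'=1.8090 (straight) → pose (1.7287, -3.4015, 1.8090)
step 6: θ'=0.5590 (R=-3.0000) → pose (3.0530, -0.1503, 0.5590)

(3.0530, -0.1503, 0.5590)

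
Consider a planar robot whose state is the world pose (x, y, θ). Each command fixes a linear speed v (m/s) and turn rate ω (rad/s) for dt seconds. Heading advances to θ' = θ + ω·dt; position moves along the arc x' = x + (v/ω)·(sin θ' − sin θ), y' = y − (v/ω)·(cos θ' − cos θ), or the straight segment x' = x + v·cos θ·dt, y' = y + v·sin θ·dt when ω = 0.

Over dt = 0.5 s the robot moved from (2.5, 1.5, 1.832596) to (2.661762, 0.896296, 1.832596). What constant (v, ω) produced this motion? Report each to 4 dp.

Δθ = 1.832596 − 1.832596 = 0.000000
ω = Δθ/dt = 0.000000/0.5 = 0.0000
ω = 0 → v = (Δx·cos θ + Δy·sin θ)/dt = -1.2500

v = -1.2500, ω = 0.0000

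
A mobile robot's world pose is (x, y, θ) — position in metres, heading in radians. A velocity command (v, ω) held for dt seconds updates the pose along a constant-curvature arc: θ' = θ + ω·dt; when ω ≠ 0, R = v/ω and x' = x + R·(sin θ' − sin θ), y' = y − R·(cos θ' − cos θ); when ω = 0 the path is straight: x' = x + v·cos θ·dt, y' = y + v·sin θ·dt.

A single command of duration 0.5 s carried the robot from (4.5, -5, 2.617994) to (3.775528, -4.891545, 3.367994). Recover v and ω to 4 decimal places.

v = 1.5000, ω = 1.5000

Δθ = 3.367994 − 2.617994 = 0.750000
ω = Δθ/dt = 0.750000/0.5 = 1.5000
R = Δx/(sin θ' − sin θ) = 1.0000
v = R·ω = 1.0000·1.5000 = 1.5000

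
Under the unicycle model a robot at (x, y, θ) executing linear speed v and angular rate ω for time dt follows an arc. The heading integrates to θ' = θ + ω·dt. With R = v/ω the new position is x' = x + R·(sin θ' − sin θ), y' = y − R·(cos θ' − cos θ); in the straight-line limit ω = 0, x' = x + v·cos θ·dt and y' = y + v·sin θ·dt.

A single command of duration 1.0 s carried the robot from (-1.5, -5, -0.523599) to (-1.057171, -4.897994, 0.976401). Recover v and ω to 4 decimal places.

v = 0.5000, ω = 1.5000

Δθ = 0.976401 − -0.523599 = 1.500000
ω = Δθ/dt = 1.500000/1.0 = 1.5000
R = Δx/(sin θ' − sin θ) = 0.3333
v = R·ω = 0.3333·1.5000 = 0.5000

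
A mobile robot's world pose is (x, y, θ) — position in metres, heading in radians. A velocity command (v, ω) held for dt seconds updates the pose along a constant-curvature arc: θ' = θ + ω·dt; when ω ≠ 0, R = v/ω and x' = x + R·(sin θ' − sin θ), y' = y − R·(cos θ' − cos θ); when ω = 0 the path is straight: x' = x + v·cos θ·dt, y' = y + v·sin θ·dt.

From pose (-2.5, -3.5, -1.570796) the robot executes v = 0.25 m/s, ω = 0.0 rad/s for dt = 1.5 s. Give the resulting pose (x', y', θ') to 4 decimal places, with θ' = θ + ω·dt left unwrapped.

θ' = -1.5708 + 0.0·1.5 = -1.5708
ω = 0 → straight: x' = -2.5 + 0.25·cos(-1.5708)·1.5 = -2.5000
y' = -3.5 + 0.25·sin(-1.5708)·1.5 = -3.8750

(-2.5000, -3.8750, -1.5708)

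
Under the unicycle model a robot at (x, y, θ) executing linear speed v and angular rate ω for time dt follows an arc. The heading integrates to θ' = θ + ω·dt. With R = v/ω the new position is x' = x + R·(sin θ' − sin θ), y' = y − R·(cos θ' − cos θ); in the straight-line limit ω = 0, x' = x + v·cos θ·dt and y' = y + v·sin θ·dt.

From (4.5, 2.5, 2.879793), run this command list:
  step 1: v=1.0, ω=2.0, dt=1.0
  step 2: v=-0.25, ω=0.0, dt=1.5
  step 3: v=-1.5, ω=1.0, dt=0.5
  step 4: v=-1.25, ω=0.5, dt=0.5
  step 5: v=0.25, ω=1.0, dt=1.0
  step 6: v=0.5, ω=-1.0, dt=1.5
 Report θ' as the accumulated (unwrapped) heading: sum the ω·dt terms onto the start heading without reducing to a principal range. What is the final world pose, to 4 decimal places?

(3.9342, 3.1155, 5.1298)

step 1: θ'=4.8798 (R=0.5000) → pose (3.8776, 1.9337, 4.8798)
step 2: θ'=4.8798 (straight) → pose (3.8151, 2.3035, 4.8798)
step 3: θ'=5.3798 (R=-1.5000) → pose (3.5142, 2.9820, 5.3798)
step 4: θ'=5.6298 (R=-2.5000) → pose (3.0703, 3.4197, 5.6298)
step 5: θ'=6.6298 (R=0.2500) → pose (3.3072, 3.3830, 6.6298)
step 6: θ'=5.1298 (R=-0.5000) → pose (3.9342, 3.1155, 5.1298)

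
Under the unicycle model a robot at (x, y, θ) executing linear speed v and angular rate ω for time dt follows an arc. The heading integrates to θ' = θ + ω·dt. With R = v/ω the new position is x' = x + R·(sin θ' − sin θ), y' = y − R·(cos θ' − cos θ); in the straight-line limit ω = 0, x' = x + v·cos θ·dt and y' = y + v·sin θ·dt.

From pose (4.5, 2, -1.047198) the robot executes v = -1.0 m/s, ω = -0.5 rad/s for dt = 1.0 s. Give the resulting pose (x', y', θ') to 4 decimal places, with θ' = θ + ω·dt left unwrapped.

θ' = -1.0472 + -0.5·1.0 = -1.5472
R = v/ω = -1.0/-0.5 = 2.0000
x' = 4.5 + 2.0000·(sin -1.5472 − sin -1.0472) = 4.2326
y' = 2 − 2.0000·(cos -1.5472 − cos -1.0472) = 2.9528

(4.2326, 2.9528, -1.5472)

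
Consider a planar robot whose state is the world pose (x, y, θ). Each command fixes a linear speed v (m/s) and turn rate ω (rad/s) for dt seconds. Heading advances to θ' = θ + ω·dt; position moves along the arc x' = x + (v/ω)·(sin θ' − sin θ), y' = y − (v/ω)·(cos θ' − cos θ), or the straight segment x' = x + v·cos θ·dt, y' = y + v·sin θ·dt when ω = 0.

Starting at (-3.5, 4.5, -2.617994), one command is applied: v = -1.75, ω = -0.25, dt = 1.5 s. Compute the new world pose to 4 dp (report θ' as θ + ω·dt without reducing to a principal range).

(-1.0364, 5.3607, -2.9930)

θ' = -2.6180 + -0.25·1.5 = -2.9930
R = v/ω = -1.75/-0.25 = 7.0000
x' = -3.5 + 7.0000·(sin -2.9930 − sin -2.6180) = -1.0364
y' = 4.5 − 7.0000·(cos -2.9930 − cos -2.6180) = 5.3607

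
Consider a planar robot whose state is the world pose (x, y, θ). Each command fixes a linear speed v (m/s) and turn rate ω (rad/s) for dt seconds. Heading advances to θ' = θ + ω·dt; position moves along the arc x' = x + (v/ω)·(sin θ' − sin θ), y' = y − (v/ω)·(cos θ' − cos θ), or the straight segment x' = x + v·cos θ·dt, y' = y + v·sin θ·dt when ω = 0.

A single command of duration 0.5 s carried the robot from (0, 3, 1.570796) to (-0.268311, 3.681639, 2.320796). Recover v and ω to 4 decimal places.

v = 1.5000, ω = 1.5000

Δθ = 2.320796 − 1.570796 = 0.750000
ω = Δθ/dt = 0.750000/0.5 = 1.5000
R = −Δy/(cos θ' − cos θ) = 1.0000
v = R·ω = 1.0000·1.5000 = 1.5000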